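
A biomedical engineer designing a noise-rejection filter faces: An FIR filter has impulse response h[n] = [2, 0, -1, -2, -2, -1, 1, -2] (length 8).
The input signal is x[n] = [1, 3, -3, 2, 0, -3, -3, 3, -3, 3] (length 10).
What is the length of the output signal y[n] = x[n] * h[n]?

For linear convolution, the output length is:
len(y) = len(x) + len(h) - 1 = 10 + 8 - 1 = 17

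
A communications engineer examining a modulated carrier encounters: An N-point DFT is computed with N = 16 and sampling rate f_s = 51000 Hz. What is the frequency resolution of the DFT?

DFT frequency resolution = f_s / N
= 51000 / 16 = 6375/2 Hz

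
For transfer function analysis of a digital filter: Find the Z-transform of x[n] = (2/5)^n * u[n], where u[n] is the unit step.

The Z-transform of a^n * u[n] is z/(z-a) for |z| > |a|.
Here a = 2/5, so X(z) = z/(z - (2/5)) = 5z/(5z - 2)
ROC: |z| > 2/5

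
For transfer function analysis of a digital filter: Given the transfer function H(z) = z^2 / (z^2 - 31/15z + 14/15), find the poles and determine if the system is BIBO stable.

Poles are roots of the denominator: z^2 - 31/15z + 14/15 = 0.
Quadratic formula: z = [-(-31/15) +/- sqrt((-31/15)^2 - 4*(14/15))] / 2
Discriminant = 961/225 - 56/15 = 121/225; sqrt = 11/15.
z = (31/15 +/- 11/15) / 2 => z = 7/5 or z = 2/3.
|p1| = 7/5, |p2| = 2/3.
For BIBO stability, all poles must lie inside the unit circle (|p| < 1).
System is UNSTABLE since at least one |p| >= 1.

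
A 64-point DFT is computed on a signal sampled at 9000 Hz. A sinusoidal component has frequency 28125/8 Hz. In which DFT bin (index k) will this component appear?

DFT frequency resolution = f_s/N = 9000/64 = 1125/8 Hz
Bin index k = f_signal / resolution = 28125/8 / 1125/8 = 25
The signal frequency 28125/8 Hz falls in DFT bin k = 25.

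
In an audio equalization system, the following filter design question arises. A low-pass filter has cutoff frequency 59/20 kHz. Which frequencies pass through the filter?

A low-pass filter passes all frequencies below the cutoff frequency 59/20 kHz and attenuates higher frequencies.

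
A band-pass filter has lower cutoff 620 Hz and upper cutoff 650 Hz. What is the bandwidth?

Bandwidth = f_high - f_low
= 650 Hz - 620 Hz = 30 Hz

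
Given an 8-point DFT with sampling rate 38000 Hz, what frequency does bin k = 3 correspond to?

The frequency of DFT bin k is: f_k = k * f_s / N
f_3 = 3 * 38000 / 8 = 14250 Hz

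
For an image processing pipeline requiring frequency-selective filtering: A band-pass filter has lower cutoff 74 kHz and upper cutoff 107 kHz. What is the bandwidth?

Bandwidth = f_high - f_low
= 107 kHz - 74 kHz = 33 kHz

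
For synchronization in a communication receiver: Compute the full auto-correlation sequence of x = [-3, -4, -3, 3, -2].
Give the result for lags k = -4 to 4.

r_xx[k] = sum_m x[m]*x[m+k], indexed from 0, for k = -4 to 4:
  r_xx[-4] = x[4]*x[0] = 6
  r_xx[-3] = x[3]*x[0] + x[4]*x[1] = -1
  r_xx[-2] = x[2]*x[0] + x[3]*x[1] + x[4]*x[2] = 3
  r_xx[-1] = x[1]*x[0] + x[2]*x[1] + x[3]*x[2] + x[4]*x[3] = 9
  r_xx[0] = x[0]*x[0] + x[1]*x[1] + x[2]*x[2] + x[3]*x[3] + x[4]*x[4] = 47
  r_xx[1] = x[0]*x[1] + x[1]*x[2] + x[2]*x[3] + x[3]*x[4] = 9
  r_xx[2] = x[0]*x[2] + x[1]*x[3] + x[2]*x[4] = 3
  r_xx[3] = x[0]*x[3] + x[1]*x[4] = -1
  r_xx[4] = x[0]*x[4] = 6
r_xx = [6, -1, 3, 9, 47, 9, 3, -1, 6]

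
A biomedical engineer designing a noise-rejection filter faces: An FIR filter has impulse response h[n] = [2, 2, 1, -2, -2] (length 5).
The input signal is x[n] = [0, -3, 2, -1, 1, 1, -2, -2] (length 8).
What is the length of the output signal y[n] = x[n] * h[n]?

For linear convolution, the output length is:
len(y) = len(x) + len(h) - 1 = 8 + 5 - 1 = 12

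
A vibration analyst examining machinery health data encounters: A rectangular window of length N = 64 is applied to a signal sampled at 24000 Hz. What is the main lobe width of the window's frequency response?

For a rectangular window of length N,
the main lobe width in frequency is 2*f_s/N.
= 2*24000/64 = 750 Hz
This determines the minimum frequency separation for resolving two sinusoids.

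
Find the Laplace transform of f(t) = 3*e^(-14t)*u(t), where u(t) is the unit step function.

Standard Laplace transform pair:
e^(-at)*u(t) <-> 1/(s+a)
With a = 14: L{3*e^(-14t)*u(t)} = 3/(s+14), ROC: Re(s) > -14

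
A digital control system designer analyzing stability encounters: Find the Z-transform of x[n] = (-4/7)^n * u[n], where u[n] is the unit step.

The Z-transform of a^n * u[n] is z/(z-a) for |z| > |a|.
Here a = -4/7, so X(z) = z/(z - (-4/7)) = 7z/(7z + 4)
ROC: |z| > 4/7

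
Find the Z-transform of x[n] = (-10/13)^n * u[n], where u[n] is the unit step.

The Z-transform of a^n * u[n] is z/(z-a) for |z| > |a|.
Here a = -10/13, so X(z) = z/(z - (-10/13)) = 13z/(13z + 10)
ROC: |z| > 10/13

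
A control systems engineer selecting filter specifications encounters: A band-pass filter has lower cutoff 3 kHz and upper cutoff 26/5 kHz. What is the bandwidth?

Bandwidth = f_high - f_low
= 26/5 kHz - 3 kHz = 11/5 kHz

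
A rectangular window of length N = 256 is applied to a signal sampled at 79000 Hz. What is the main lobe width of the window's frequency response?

For a rectangular window of length N,
the main lobe width in frequency is 2*f_s/N.
= 2*79000/256 = 9875/16 Hz
This determines the minimum frequency separation for resolving two sinusoids.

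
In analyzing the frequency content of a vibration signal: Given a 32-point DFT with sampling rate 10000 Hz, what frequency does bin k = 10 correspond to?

The frequency of DFT bin k is: f_k = k * f_s / N
f_10 = 10 * 10000 / 32 = 3125 Hz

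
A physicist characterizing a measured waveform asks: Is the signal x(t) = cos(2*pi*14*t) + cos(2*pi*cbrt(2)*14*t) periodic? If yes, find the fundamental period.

f1 = 14 Hz, f2 = 14*cbrt(2) Hz
Ratio f2/f1 = cbrt(2), which is irrational.
Since the frequency ratio is irrational, no common period exists.
The signal is not periodic.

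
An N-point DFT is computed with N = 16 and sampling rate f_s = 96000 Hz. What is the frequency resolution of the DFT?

DFT frequency resolution = f_s / N
= 96000 / 16 = 6000 Hz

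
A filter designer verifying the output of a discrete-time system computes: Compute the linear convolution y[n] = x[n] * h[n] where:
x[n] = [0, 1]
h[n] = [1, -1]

y[n] = sum_k x[k]*h[n-k]. Output length = len(x) + len(h) - 1 = 2 + 2 - 1 = 3.
y[0] = 0*1 = 0
y[1] = 1*1 + 0*-1 = 1
y[2] = 1*-1 = -1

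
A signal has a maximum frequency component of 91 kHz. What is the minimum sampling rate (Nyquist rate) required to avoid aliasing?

By the Nyquist-Shannon sampling theorem,
the minimum sampling rate (Nyquist rate) must be at least 2 * f_max.
Nyquist rate = 2 * 91 kHz = 182 kHz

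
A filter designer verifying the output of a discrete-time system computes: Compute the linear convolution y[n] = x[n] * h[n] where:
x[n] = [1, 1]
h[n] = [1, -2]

y[n] = sum_k x[k]*h[n-k]. Output length = len(x) + len(h) - 1 = 2 + 2 - 1 = 3.
y[0] = 1*1 = 1
y[1] = 1*1 + 1*-2 = -1
y[2] = 1*-2 = -2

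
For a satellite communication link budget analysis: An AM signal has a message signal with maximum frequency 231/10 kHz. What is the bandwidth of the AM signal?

In AM (double-sideband), the bandwidth is twice the message frequency.
BW = 2 * f_m = 2 * 231/10 kHz = 231/5 kHz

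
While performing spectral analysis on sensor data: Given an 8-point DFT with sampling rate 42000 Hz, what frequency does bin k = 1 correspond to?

The frequency of DFT bin k is: f_k = k * f_s / N
f_1 = 1 * 42000 / 8 = 5250 Hz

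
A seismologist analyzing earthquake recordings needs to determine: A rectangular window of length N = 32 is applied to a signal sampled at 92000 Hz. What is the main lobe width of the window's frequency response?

For a rectangular window of length N,
the main lobe width in frequency is 2*f_s/N.
= 2*92000/32 = 5750 Hz
This determines the minimum frequency separation for resolving two sinusoids.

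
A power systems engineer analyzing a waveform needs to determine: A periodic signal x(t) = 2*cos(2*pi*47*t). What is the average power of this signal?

Average power of A*cos(wt) is A^2/2.
P = 2^2 / 2 = 4/2 = 2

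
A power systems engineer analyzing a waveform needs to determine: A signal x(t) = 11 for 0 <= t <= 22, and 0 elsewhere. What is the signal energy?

Energy = integral of |x(t)|^2 dt over the signal duration
= 11^2 * 22 = 121 * 22 = 2662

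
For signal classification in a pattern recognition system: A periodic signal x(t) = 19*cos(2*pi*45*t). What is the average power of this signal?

Average power of A*cos(wt) is A^2/2.
P = 19^2 / 2 = 361/2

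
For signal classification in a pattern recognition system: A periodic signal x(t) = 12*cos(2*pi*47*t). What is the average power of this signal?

Average power of A*cos(wt) is A^2/2.
P = 12^2 / 2 = 144/2 = 72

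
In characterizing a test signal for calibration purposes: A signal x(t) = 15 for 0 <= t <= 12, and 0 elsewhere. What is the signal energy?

Energy = integral of |x(t)|^2 dt over the signal duration
= 15^2 * 12 = 225 * 12 = 2700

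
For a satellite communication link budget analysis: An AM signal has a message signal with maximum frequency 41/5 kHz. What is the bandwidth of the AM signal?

In AM (double-sideband), the bandwidth is twice the message frequency.
BW = 2 * f_m = 2 * 41/5 kHz = 82/5 kHz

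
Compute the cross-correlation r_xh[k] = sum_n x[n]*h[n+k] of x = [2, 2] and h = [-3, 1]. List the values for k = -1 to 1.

Both sequences indexed from 0 and zero outside their support.
Lags with overlap: k = -1 to 1.
  r_xh[-1] = x[1]*h[0] = -6
  r_xh[0] = x[0]*h[0] + x[1]*h[1] = -4
  r_xh[1] = x[0]*h[1] = 2
r_xh = [-6, -4, 2] (for k = -1, ..., 1)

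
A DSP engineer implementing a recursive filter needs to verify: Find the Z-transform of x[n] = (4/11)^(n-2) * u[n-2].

Time-shifting property: if X(z) = Z{x[n]}, then Z{x[n-d]} = z^(-d) * X(z)
X(z) = z/(z - 4/11) for x[n] = (4/11)^n * u[n]
Z{x[n-2]} = z^(-2) * z/(z - 4/11) = z^(-1)/(z - 4/11)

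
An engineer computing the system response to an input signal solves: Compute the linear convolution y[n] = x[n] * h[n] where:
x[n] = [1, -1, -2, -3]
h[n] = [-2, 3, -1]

y[n] = sum_k x[k]*h[n-k]. Output length = len(x) + len(h) - 1 = 4 + 3 - 1 = 6.
y[0] = 1*-2 = -2
y[1] = -1*-2 + 1*3 = 5
y[2] = -2*-2 + -1*3 + 1*-1 = 0
y[3] = -3*-2 + -2*3 + -1*-1 = 1
y[4] = -3*3 + -2*-1 = -7
y[5] = -3*-1 = 3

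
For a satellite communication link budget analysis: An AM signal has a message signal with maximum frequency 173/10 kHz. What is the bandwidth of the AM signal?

In AM (double-sideband), the bandwidth is twice the message frequency.
BW = 2 * f_m = 2 * 173/10 kHz = 173/5 kHz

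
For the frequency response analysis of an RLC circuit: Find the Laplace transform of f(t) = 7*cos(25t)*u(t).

Standard pair: cos(wt)*u(t) <-> s/(s^2+w^2)
With w = 25: L{7*cos(25t)*u(t)} = 7s/(s^2+625)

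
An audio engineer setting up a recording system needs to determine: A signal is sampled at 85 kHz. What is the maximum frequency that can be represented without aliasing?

The maximum frequency that can be represented without aliasing
is the Nyquist frequency: f_max = f_s / 2 = 85 kHz / 2 = 85/2 kHz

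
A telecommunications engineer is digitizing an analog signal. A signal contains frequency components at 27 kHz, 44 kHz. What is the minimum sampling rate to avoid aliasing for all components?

The highest frequency component is f_max = 44 kHz.
Nyquist rate = 2 * f_max = 2 * 44 kHz = 88 kHz.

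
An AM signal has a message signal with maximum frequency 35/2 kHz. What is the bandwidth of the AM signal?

In AM (double-sideband), the bandwidth is twice the message frequency.
BW = 2 * f_m = 2 * 35/2 kHz = 35 kHz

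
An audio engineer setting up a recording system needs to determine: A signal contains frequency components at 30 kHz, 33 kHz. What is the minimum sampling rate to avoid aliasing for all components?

The highest frequency component is f_max = 33 kHz.
Nyquist rate = 2 * f_max = 2 * 33 kHz = 66 kHz.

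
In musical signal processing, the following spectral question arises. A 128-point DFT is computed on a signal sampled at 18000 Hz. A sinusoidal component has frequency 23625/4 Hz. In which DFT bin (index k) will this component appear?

DFT frequency resolution = f_s/N = 18000/128 = 1125/8 Hz
Bin index k = f_signal / resolution = 23625/4 / 1125/8 = 42
The signal frequency 23625/4 Hz falls in DFT bin k = 42.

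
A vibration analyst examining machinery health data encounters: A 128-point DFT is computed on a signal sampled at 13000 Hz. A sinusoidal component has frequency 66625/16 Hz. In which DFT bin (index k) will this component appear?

DFT frequency resolution = f_s/N = 13000/128 = 1625/16 Hz
Bin index k = f_signal / resolution = 66625/16 / 1625/16 = 41
The signal frequency 66625/16 Hz falls in DFT bin k = 41.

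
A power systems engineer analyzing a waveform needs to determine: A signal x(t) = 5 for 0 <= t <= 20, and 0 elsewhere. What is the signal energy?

Energy = integral of |x(t)|^2 dt over the signal duration
= 5^2 * 20 = 25 * 20 = 500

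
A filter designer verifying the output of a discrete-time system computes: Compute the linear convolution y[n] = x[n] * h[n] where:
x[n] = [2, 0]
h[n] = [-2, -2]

y[n] = sum_k x[k]*h[n-k]. Output length = len(x) + len(h) - 1 = 2 + 2 - 1 = 3.
y[0] = 2*-2 = -4
y[1] = 0*-2 + 2*-2 = -4
y[2] = 0*-2 = 0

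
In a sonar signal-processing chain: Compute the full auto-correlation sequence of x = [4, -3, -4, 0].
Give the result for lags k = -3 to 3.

r_xx[k] = sum_m x[m]*x[m+k], indexed from 0, for k = -3 to 3:
  r_xx[-3] = x[3]*x[0] = 0
  r_xx[-2] = x[2]*x[0] + x[3]*x[1] = -16
  r_xx[-1] = x[1]*x[0] + x[2]*x[1] + x[3]*x[2] = 0
  r_xx[0] = x[0]*x[0] + x[1]*x[1] + x[2]*x[2] + x[3]*x[3] = 41
  r_xx[1] = x[0]*x[1] + x[1]*x[2] + x[2]*x[3] = 0
  r_xx[2] = x[0]*x[2] + x[1]*x[3] = -16
  r_xx[3] = x[0]*x[3] = 0
r_xx = [0, -16, 0, 41, 0, -16, 0]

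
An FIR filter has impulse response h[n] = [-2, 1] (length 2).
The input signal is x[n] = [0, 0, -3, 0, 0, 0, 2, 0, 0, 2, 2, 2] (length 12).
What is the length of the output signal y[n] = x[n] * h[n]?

For linear convolution, the output length is:
len(y) = len(x) + len(h) - 1 = 12 + 2 - 1 = 13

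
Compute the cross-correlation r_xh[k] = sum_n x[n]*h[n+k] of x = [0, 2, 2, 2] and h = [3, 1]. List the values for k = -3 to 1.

Both sequences indexed from 0 and zero outside their support.
Lags with overlap: k = -3 to 1.
  r_xh[-3] = x[3]*h[0] = 6
  r_xh[-2] = x[2]*h[0] + x[3]*h[1] = 8
  r_xh[-1] = x[1]*h[0] + x[2]*h[1] = 8
  r_xh[0] = x[0]*h[0] + x[1]*h[1] = 2
  r_xh[1] = x[0]*h[1] = 0
r_xh = [6, 8, 8, 2, 0] (for k = -3, ..., 1)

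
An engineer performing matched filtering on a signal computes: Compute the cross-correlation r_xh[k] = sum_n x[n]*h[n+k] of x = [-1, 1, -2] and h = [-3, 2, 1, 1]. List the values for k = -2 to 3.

Both sequences indexed from 0 and zero outside their support.
Lags with overlap: k = -2 to 3.
  r_xh[-2] = x[2]*h[0] = 6
  r_xh[-1] = x[1]*h[0] + x[2]*h[1] = -7
  r_xh[0] = x[0]*h[0] + x[1]*h[1] + x[2]*h[2] = 3
  r_xh[1] = x[0]*h[1] + x[1]*h[2] + x[2]*h[3] = -3
  r_xh[2] = x[0]*h[2] + x[1]*h[3] = 0
  r_xh[3] = x[0]*h[3] = -1
r_xh = [6, -7, 3, -3, 0, -1] (for k = -2, ..., 3)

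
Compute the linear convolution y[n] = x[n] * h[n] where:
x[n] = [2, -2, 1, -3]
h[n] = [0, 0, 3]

y[n] = sum_k x[k]*h[n-k]. Output length = len(x) + len(h) - 1 = 4 + 3 - 1 = 6.
y[0] = 2*0 = 0
y[1] = -2*0 + 2*0 = 0
y[2] = 1*0 + -2*0 + 2*3 = 6
y[3] = -3*0 + 1*0 + -2*3 = -6
y[4] = -3*0 + 1*3 = 3
y[5] = -3*3 = -9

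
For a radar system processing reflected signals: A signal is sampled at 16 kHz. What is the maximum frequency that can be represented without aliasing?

The maximum frequency that can be represented without aliasing
is the Nyquist frequency: f_max = f_s / 2 = 16 kHz / 2 = 8 kHz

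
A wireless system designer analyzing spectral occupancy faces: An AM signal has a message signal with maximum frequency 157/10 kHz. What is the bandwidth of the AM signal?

In AM (double-sideband), the bandwidth is twice the message frequency.
BW = 2 * f_m = 2 * 157/10 kHz = 157/5 kHz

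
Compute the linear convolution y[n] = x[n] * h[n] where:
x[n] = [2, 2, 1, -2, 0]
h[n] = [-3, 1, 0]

y[n] = sum_k x[k]*h[n-k]. Output length = len(x) + len(h) - 1 = 5 + 3 - 1 = 7.
y[0] = 2*-3 = -6
y[1] = 2*-3 + 2*1 = -4
y[2] = 1*-3 + 2*1 + 2*0 = -1
y[3] = -2*-3 + 1*1 + 2*0 = 7
y[4] = 0*-3 + -2*1 + 1*0 = -2
y[5] = 0*1 + -2*0 = 0
y[6] = 0*0 = 0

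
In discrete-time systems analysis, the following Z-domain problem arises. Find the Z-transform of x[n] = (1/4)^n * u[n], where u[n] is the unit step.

The Z-transform of a^n * u[n] is z/(z-a) for |z| > |a|.
Here a = 1/4, so X(z) = z/(z - (1/4)) = 4z/(4z - 1)
ROC: |z| > 1/4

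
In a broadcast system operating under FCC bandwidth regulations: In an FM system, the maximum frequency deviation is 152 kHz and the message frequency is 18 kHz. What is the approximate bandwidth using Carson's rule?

Carson's rule: BW = 2*(delta_f + f_m)
= 2*(152 + 18) kHz = 340 kHz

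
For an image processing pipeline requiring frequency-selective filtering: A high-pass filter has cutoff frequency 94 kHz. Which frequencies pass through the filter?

A high-pass filter passes all frequencies above the cutoff frequency 94 kHz and attenuates lower frequencies.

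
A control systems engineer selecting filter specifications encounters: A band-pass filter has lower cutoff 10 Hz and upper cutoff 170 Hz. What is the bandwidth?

Bandwidth = f_high - f_low
= 170 Hz - 10 Hz = 160 Hz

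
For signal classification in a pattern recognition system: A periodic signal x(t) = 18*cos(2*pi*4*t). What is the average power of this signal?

Average power of A*cos(wt) is A^2/2.
P = 18^2 / 2 = 324/2 = 162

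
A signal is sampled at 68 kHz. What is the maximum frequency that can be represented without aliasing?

The maximum frequency that can be represented without aliasing
is the Nyquist frequency: f_max = f_s / 2 = 68 kHz / 2 = 34 kHz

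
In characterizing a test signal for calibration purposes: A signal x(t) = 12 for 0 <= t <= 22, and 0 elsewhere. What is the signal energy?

Energy = integral of |x(t)|^2 dt over the signal duration
= 12^2 * 22 = 144 * 22 = 3168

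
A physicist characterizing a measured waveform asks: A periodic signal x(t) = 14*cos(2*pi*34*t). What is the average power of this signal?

Average power of A*cos(wt) is A^2/2.
P = 14^2 / 2 = 196/2 = 98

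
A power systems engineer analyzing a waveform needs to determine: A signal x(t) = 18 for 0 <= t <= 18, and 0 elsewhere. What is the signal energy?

Energy = integral of |x(t)|^2 dt over the signal duration
= 18^2 * 18 = 324 * 18 = 5832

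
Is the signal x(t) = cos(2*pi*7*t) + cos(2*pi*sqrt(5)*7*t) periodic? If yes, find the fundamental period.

f1 = 7 Hz, f2 = 7*sqrt(5) Hz
Ratio f2/f1 = sqrt(5), which is irrational.
Since the frequency ratio is irrational, no common period exists.
The signal is not periodic.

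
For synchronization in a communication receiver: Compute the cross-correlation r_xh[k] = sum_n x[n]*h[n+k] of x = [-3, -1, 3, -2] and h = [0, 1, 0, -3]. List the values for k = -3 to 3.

Both sequences indexed from 0 and zero outside their support.
Lags with overlap: k = -3 to 3.
  r_xh[-3] = x[3]*h[0] = 0
  r_xh[-2] = x[2]*h[0] + x[3]*h[1] = -2
  r_xh[-1] = x[1]*h[0] + x[2]*h[1] + x[3]*h[2] = 3
  r_xh[0] = x[0]*h[0] + x[1]*h[1] + x[2]*h[2] + x[3]*h[3] = 5
  r_xh[1] = x[0]*h[1] + x[1]*h[2] + x[2]*h[3] = -12
  r_xh[2] = x[0]*h[2] + x[1]*h[3] = 3
  r_xh[3] = x[0]*h[3] = 9
r_xh = [0, -2, 3, 5, -12, 3, 9] (for k = -3, ..., 3)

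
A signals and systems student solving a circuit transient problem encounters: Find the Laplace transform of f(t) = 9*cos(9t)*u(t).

Standard pair: cos(wt)*u(t) <-> s/(s^2+w^2)
With w = 9: L{9*cos(9t)*u(t)} = 9s/(s^2+81)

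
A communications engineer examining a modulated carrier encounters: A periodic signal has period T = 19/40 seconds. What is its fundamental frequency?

The fundamental frequency is the reciprocal of the period.
f = 1/T = 1/(19/40) = 40/19 Hz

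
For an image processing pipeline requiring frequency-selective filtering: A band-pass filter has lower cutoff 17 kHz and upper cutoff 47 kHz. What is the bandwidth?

Bandwidth = f_high - f_low
= 47 kHz - 17 kHz = 30 kHz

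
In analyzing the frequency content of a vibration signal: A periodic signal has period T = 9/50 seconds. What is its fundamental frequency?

The fundamental frequency is the reciprocal of the period.
f = 1/T = 1/(9/50) = 50/9 Hz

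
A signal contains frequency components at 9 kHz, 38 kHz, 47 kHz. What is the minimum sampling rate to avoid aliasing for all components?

The highest frequency component is f_max = 47 kHz.
Nyquist rate = 2 * f_max = 2 * 47 kHz = 94 kHz.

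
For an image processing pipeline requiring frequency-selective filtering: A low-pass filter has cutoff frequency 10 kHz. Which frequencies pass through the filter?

A low-pass filter passes all frequencies below the cutoff frequency 10 kHz and attenuates higher frequencies.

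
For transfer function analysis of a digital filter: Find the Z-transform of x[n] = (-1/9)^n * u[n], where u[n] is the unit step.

The Z-transform of a^n * u[n] is z/(z-a) for |z| > |a|.
Here a = -1/9, so X(z) = z/(z - (-1/9)) = 9z/(9z + 1)
ROC: |z| > 1/9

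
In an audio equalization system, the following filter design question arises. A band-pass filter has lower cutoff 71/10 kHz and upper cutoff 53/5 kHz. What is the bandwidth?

Bandwidth = f_high - f_low
= 53/5 kHz - 71/10 kHz = 7/2 kHz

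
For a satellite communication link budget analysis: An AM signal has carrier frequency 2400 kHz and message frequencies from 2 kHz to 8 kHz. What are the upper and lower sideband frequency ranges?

Upper sideband (USB) = fc + [fm_low, fm_high] = 2400 + [2, 8] = [2402, 2408] kHz
Lower sideband (LSB) = fc - [fm_high, fm_low] = 2400 - [8, 2] = [2392, 2398] kHz
Total occupied spectrum: 2392 kHz to 2408 kHz (plus carrier at 2400 kHz)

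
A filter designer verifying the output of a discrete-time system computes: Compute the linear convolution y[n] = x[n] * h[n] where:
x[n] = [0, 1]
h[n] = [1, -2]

y[n] = sum_k x[k]*h[n-k]. Output length = len(x) + len(h) - 1 = 2 + 2 - 1 = 3.
y[0] = 0*1 = 0
y[1] = 1*1 + 0*-2 = 1
y[2] = 1*-2 = -2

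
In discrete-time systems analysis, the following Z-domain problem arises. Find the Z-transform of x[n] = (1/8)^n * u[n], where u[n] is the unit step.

The Z-transform of a^n * u[n] is z/(z-a) for |z| > |a|.
Here a = 1/8, so X(z) = z/(z - (1/8)) = 8z/(8z - 1)
ROC: |z| > 1/8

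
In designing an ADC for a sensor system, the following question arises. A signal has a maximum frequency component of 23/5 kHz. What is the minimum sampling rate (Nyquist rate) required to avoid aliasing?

By the Nyquist-Shannon sampling theorem,
the minimum sampling rate (Nyquist rate) must be at least 2 * f_max.
Nyquist rate = 2 * 23/5 kHz = 46/5 kHz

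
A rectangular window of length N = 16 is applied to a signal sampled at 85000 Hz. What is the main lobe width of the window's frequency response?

For a rectangular window of length N,
the main lobe width in frequency is 2*f_s/N.
= 2*85000/16 = 10625 Hz
This determines the minimum frequency separation for resolving two sinusoids.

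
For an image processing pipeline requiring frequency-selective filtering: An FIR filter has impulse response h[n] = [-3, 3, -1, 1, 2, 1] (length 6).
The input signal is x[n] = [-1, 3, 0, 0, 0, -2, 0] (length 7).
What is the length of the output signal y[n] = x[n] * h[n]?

For linear convolution, the output length is:
len(y) = len(x) + len(h) - 1 = 7 + 6 - 1 = 12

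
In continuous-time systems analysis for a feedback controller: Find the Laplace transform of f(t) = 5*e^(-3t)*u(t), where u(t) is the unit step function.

Standard Laplace transform pair:
e^(-at)*u(t) <-> 1/(s+a)
With a = 3: L{5*e^(-3t)*u(t)} = 5/(s+3), ROC: Re(s) > -3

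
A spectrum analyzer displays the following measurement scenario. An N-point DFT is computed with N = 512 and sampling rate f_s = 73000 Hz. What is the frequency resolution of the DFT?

DFT frequency resolution = f_s / N
= 73000 / 512 = 9125/64 Hz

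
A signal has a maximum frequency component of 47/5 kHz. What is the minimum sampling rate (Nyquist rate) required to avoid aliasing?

By the Nyquist-Shannon sampling theorem,
the minimum sampling rate (Nyquist rate) must be at least 2 * f_max.
Nyquist rate = 2 * 47/5 kHz = 94/5 kHz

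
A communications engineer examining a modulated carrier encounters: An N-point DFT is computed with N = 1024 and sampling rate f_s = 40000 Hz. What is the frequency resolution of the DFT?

DFT frequency resolution = f_s / N
= 40000 / 1024 = 625/16 Hz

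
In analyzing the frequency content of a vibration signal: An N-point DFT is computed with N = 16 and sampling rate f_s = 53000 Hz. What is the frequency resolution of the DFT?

DFT frequency resolution = f_s / N
= 53000 / 16 = 6625/2 Hz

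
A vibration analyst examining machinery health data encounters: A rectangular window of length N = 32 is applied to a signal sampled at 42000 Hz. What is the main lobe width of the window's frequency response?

For a rectangular window of length N,
the main lobe width in frequency is 2*f_s/N.
= 2*42000/32 = 2625 Hz
This determines the minimum frequency separation for resolving two sinusoids.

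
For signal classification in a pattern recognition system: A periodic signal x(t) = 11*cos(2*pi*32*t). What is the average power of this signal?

Average power of A*cos(wt) is A^2/2.
P = 11^2 / 2 = 121/2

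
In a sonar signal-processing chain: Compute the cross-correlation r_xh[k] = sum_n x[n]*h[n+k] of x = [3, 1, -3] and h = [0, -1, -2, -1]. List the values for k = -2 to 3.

Both sequences indexed from 0 and zero outside their support.
Lags with overlap: k = -2 to 3.
  r_xh[-2] = x[2]*h[0] = 0
  r_xh[-1] = x[1]*h[0] + x[2]*h[1] = 3
  r_xh[0] = x[0]*h[0] + x[1]*h[1] + x[2]*h[2] = 5
  r_xh[1] = x[0]*h[1] + x[1]*h[2] + x[2]*h[3] = -2
  r_xh[2] = x[0]*h[2] + x[1]*h[3] = -7
  r_xh[3] = x[0]*h[3] = -3
r_xh = [0, 3, 5, -2, -7, -3] (for k = -2, ..., 3)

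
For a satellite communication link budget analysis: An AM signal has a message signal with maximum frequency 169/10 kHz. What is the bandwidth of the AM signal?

In AM (double-sideband), the bandwidth is twice the message frequency.
BW = 2 * f_m = 2 * 169/10 kHz = 169/5 kHz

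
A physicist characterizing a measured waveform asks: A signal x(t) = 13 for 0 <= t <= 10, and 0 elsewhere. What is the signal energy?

Energy = integral of |x(t)|^2 dt over the signal duration
= 13^2 * 10 = 169 * 10 = 1690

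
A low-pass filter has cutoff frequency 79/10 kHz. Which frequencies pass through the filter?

A low-pass filter passes all frequencies below the cutoff frequency 79/10 kHz and attenuates higher frequencies.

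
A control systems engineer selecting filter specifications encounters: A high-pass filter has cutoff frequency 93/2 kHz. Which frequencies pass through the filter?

A high-pass filter passes all frequencies above the cutoff frequency 93/2 kHz and attenuates lower frequencies.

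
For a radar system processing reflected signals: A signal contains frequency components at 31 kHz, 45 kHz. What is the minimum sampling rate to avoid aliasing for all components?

The highest frequency component is f_max = 45 kHz.
Nyquist rate = 2 * f_max = 2 * 45 kHz = 90 kHz.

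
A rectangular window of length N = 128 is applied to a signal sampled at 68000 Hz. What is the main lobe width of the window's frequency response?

For a rectangular window of length N,
the main lobe width in frequency is 2*f_s/N.
= 2*68000/128 = 2125/2 Hz
This determines the minimum frequency separation for resolving two sinusoids.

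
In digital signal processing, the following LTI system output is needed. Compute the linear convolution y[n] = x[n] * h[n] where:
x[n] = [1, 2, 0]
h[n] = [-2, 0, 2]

y[n] = sum_k x[k]*h[n-k]. Output length = len(x) + len(h) - 1 = 3 + 3 - 1 = 5.
y[0] = 1*-2 = -2
y[1] = 2*-2 + 1*0 = -4
y[2] = 0*-2 + 2*0 + 1*2 = 2
y[3] = 0*0 + 2*2 = 4
y[4] = 0*2 = 0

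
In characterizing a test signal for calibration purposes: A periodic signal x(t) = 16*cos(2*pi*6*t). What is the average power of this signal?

Average power of A*cos(wt) is A^2/2.
P = 16^2 / 2 = 256/2 = 128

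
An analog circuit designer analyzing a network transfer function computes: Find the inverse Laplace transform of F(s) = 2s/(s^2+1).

Standard pair: s/(s^2+w^2) <-> cos(wt)*u(t)
With k=2, w=1: f(t) = 2*cos(t)*u(t)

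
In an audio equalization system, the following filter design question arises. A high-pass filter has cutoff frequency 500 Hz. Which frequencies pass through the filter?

A high-pass filter passes all frequencies above the cutoff frequency 500 Hz and attenuates lower frequencies.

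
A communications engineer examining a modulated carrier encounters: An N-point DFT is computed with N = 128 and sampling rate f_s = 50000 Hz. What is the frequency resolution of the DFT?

DFT frequency resolution = f_s / N
= 50000 / 128 = 3125/8 Hz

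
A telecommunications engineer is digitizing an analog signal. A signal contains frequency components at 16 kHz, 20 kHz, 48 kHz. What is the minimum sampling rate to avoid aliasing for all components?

The highest frequency component is f_max = 48 kHz.
Nyquist rate = 2 * f_max = 2 * 48 kHz = 96 kHz.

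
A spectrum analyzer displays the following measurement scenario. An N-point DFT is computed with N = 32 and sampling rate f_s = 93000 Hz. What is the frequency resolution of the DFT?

DFT frequency resolution = f_s / N
= 93000 / 32 = 11625/4 Hz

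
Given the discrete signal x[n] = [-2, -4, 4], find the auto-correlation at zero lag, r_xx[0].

The auto-correlation at zero lag r_xx[0] equals the signal energy.
r_xx[0] = sum of x[n]^2 = (-2)^2 + (-4)^2 + 4^2
= 4 + 16 + 16 = 36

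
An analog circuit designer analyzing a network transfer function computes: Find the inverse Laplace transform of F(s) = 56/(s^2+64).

Standard pair: w/(s^2+w^2) <-> sin(wt)*u(t)
Recognize w^2 = 64, so w = 8; numerator 56 = 7*8.
f(t) = 7*sin(8t)*u(t)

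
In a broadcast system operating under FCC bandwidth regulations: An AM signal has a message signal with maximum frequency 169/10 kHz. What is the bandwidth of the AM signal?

In AM (double-sideband), the bandwidth is twice the message frequency.
BW = 2 * f_m = 2 * 169/10 kHz = 169/5 kHz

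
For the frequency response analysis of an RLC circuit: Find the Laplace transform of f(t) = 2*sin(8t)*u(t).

Standard pair: sin(wt)*u(t) <-> w/(s^2+w^2)
With w = 8: L{2*sin(8t)*u(t)} = 16/(s^2+64)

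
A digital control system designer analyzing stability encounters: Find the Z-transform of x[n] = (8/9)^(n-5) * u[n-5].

Time-shifting property: if X(z) = Z{x[n]}, then Z{x[n-d]} = z^(-d) * X(z)
X(z) = z/(z - 8/9) for x[n] = (8/9)^n * u[n]
Z{x[n-5]} = z^(-5) * z/(z - 8/9) = z^(-4)/(z - 8/9)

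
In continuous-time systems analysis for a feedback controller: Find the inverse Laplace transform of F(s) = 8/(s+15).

Standard pair: k/(s+a) <-> k*e^(-at)*u(t)
With k=8, a=15: f(t) = 8*e^(-15t)*u(t)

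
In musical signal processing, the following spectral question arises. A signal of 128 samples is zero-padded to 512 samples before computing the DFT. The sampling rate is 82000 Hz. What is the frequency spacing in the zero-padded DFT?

Original DFT: N = 128, resolution = f_s/N = 82000/128 = 5125/8 Hz
Zero-padded DFT: N = 512, resolution = f_s/N = 82000/512 = 5125/32 Hz
Zero-padding interpolates the spectrum (finer frequency grid)
but does NOT improve the true spectral resolution (ability to resolve close frequencies).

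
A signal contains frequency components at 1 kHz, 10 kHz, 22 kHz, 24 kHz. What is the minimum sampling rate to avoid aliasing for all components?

The highest frequency component is f_max = 24 kHz.
Nyquist rate = 2 * f_max = 2 * 24 kHz = 48 kHz.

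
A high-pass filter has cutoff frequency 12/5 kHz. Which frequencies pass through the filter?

A high-pass filter passes all frequencies above the cutoff frequency 12/5 kHz and attenuates lower frequencies.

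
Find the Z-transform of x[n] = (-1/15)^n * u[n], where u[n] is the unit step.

The Z-transform of a^n * u[n] is z/(z-a) for |z| > |a|.
Here a = -1/15, so X(z) = z/(z - (-1/15)) = 15z/(15z + 1)
ROC: |z| > 1/15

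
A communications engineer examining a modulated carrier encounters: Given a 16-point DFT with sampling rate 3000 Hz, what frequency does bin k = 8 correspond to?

The frequency of DFT bin k is: f_k = k * f_s / N
f_8 = 8 * 3000 / 16 = 1500 Hz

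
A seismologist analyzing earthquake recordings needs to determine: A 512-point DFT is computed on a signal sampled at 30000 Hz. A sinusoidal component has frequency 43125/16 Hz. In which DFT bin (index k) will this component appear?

DFT frequency resolution = f_s/N = 30000/512 = 1875/32 Hz
Bin index k = f_signal / resolution = 43125/16 / 1875/32 = 46
The signal frequency 43125/16 Hz falls in DFT bin k = 46.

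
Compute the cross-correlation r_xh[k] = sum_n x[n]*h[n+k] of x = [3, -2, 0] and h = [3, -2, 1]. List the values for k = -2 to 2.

Both sequences indexed from 0 and zero outside their support.
Lags with overlap: k = -2 to 2.
  r_xh[-2] = x[2]*h[0] = 0
  r_xh[-1] = x[1]*h[0] + x[2]*h[1] = -6
  r_xh[0] = x[0]*h[0] + x[1]*h[1] + x[2]*h[2] = 13
  r_xh[1] = x[0]*h[1] + x[1]*h[2] = -8
  r_xh[2] = x[0]*h[2] = 3
r_xh = [0, -6, 13, -8, 3] (for k = -2, ..., 2)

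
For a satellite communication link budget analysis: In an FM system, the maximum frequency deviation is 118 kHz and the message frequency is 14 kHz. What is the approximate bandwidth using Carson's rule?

Carson's rule: BW = 2*(delta_f + f_m)
= 2*(118 + 14) kHz = 264 kHz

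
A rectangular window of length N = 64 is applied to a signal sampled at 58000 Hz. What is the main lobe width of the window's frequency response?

For a rectangular window of length N,
the main lobe width in frequency is 2*f_s/N.
= 2*58000/64 = 3625/2 Hz
This determines the minimum frequency separation for resolving two sinusoids.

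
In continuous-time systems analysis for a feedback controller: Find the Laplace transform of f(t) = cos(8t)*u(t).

Standard pair: cos(wt)*u(t) <-> s/(s^2+w^2)
With w = 8: L{cos(8t)*u(t)} = s/(s^2+64)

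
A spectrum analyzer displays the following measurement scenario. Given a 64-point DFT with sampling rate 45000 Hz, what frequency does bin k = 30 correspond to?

The frequency of DFT bin k is: f_k = k * f_s / N
f_30 = 30 * 45000 / 64 = 84375/4 Hz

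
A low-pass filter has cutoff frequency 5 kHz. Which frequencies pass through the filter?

A low-pass filter passes all frequencies below the cutoff frequency 5 kHz and attenuates higher frequencies.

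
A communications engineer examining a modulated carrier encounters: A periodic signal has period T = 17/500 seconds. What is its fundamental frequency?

The fundamental frequency is the reciprocal of the period.
f = 1/T = 1/(17/500) = 500/17 Hz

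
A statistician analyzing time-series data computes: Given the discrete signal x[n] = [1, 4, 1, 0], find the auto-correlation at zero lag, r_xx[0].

The auto-correlation at zero lag r_xx[0] equals the signal energy.
r_xx[0] = sum of x[n]^2 = 1^2 + 4^2 + 1^2 + 0^2
= 1 + 16 + 1 + 0 = 18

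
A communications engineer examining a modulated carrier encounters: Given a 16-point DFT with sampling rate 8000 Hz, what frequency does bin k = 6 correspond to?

The frequency of DFT bin k is: f_k = k * f_s / N
f_6 = 6 * 8000 / 16 = 3000 Hz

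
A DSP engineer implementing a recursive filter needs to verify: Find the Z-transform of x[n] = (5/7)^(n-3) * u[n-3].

Time-shifting property: if X(z) = Z{x[n]}, then Z{x[n-d]} = z^(-d) * X(z)
X(z) = z/(z - 5/7) for x[n] = (5/7)^n * u[n]
Z{x[n-3]} = z^(-3) * z/(z - 5/7) = z^(-2)/(z - 5/7)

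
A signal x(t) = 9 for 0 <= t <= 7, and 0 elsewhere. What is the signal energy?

Energy = integral of |x(t)|^2 dt over the signal duration
= 9^2 * 7 = 81 * 7 = 567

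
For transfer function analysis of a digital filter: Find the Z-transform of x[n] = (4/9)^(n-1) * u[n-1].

Time-shifting property: if X(z) = Z{x[n]}, then Z{x[n-d]} = z^(-d) * X(z)
X(z) = z/(z - 4/9) for x[n] = (4/9)^n * u[n]
Z{x[n-1]} = z^(-1) * z/(z - 4/9) = 1/(z - 4/9)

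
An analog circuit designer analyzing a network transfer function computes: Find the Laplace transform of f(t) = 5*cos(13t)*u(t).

Standard pair: cos(wt)*u(t) <-> s/(s^2+w^2)
With w = 13: L{5*cos(13t)*u(t)} = 5s/(s^2+169)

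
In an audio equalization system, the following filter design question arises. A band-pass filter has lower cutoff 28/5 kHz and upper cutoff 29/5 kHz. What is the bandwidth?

Bandwidth = f_high - f_low
= 29/5 kHz - 28/5 kHz = 1/5 kHz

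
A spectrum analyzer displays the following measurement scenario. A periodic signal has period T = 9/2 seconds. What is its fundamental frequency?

The fundamental frequency is the reciprocal of the period.
f = 1/T = 1/(9/2) = 2/9 Hz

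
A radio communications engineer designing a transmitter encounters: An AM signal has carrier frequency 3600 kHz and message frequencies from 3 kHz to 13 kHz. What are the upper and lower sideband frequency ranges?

Upper sideband (USB) = fc + [fm_low, fm_high] = 3600 + [3, 13] = [3603, 3613] kHz
Lower sideband (LSB) = fc - [fm_high, fm_low] = 3600 - [13, 3] = [3587, 3597] kHz
Total occupied spectrum: 3587 kHz to 3613 kHz (plus carrier at 3600 kHz)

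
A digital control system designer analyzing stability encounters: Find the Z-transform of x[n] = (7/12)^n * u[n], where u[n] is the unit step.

The Z-transform of a^n * u[n] is z/(z-a) for |z| > |a|.
Here a = 7/12, so X(z) = z/(z - (7/12)) = 12z/(12z - 7)
ROC: |z| > 7/12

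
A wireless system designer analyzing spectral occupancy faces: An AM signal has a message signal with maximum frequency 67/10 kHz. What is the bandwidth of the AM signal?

In AM (double-sideband), the bandwidth is twice the message frequency.
BW = 2 * f_m = 2 * 67/10 kHz = 67/5 kHz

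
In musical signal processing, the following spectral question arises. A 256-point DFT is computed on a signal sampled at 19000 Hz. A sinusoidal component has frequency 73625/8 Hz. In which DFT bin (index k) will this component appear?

DFT frequency resolution = f_s/N = 19000/256 = 2375/32 Hz
Bin index k = f_signal / resolution = 73625/8 / 2375/32 = 124
The signal frequency 73625/8 Hz falls in DFT bin k = 124.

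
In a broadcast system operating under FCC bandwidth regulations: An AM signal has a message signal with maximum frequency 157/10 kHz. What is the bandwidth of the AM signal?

In AM (double-sideband), the bandwidth is twice the message frequency.
BW = 2 * f_m = 2 * 157/10 kHz = 157/5 kHz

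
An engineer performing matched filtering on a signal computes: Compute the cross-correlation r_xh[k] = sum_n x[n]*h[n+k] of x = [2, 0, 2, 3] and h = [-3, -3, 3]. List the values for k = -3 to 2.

Both sequences indexed from 0 and zero outside their support.
Lags with overlap: k = -3 to 2.
  r_xh[-3] = x[3]*h[0] = -9
  r_xh[-2] = x[2]*h[0] + x[3]*h[1] = -15
  r_xh[-1] = x[1]*h[0] + x[2]*h[1] + x[3]*h[2] = 3
  r_xh[0] = x[0]*h[0] + x[1]*h[1] + x[2]*h[2] = 0
  r_xh[1] = x[0]*h[1] + x[1]*h[2] = -6
  r_xh[2] = x[0]*h[2] = 6
r_xh = [-9, -15, 3, 0, -6, 6] (for k = -3, ..., 2)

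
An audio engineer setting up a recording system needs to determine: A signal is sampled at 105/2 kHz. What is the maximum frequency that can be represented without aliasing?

The maximum frequency that can be represented without aliasing
is the Nyquist frequency: f_max = f_s / 2 = 105/2 kHz / 2 = 105/4 kHz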